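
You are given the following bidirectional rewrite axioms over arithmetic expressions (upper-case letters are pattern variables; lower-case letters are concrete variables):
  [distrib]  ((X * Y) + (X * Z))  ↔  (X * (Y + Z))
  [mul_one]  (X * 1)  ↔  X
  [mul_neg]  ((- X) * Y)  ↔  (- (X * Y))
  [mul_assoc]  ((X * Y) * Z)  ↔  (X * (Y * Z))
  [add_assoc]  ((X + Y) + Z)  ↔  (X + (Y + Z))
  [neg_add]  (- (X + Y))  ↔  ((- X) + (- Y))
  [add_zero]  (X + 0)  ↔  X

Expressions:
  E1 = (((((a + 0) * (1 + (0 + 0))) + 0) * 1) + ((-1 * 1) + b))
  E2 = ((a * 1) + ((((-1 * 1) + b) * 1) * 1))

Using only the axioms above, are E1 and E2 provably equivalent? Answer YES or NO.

YES

step 1: add_zero (→) rewrites (0 + 0) into 0, now (((((a + 0) * (1 + 0)) + 0) * 1) + ((-1 * 1) + b))
step 2: add_zero (→) rewrites (a + 0) into a, now ((((a * (1 + 0)) + 0) * 1) + ((-1 * 1) + b))
step 3: mul_one (→) rewrites (-1 * 1) into -1, now ((((a * (1 + 0)) + 0) * 1) + (-1 + b))
step 4: add_zero (→) rewrites (1 + 0) into 1, now ((((a * 1) + 0) * 1) + (-1 + b))
step 5: add_zero (→) rewrites ((a * 1) + 0) into (a * 1), now (((a * 1) * 1) + (-1 + b))
step 6: mul_one (→) rewrites ((a * 1) * 1) into (a * 1), now ((a * 1) + (-1 + b))
step 7: mul_one (←) rewrites (-1 + b) into ((-1 + b) * 1), now ((a * 1) + ((-1 + b) * 1))
step 8: mul_one (←) rewrites -1 into (-1 * 1), now ((a * 1) + (((-1 * 1) + b) * 1))
step 9: mul_one (←) rewrites (((-1 * 1) + b) * 1) into ((((-1 * 1) + b) * 1) * 1), which is E2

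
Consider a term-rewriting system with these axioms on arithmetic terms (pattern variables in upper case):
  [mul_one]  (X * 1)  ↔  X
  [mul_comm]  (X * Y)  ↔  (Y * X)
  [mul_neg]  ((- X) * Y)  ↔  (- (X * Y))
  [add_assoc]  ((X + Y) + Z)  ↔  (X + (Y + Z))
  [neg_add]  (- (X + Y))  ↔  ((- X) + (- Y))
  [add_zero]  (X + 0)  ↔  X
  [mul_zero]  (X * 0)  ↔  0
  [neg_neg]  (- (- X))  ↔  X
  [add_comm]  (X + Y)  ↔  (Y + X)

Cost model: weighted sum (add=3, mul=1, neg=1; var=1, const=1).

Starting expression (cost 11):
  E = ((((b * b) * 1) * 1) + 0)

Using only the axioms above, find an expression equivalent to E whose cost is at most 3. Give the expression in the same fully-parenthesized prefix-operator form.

(b * b)   [cost 3]

step 1: mul_one (→) rewrites (((b * b) * 1) * 1) into ((b * b) * 1), now (((b * b) * 1) + 0)
step 2: mul_one (→) rewrites ((b * b) * 1) into (b * b), now ((b * b) + 0)
step 3: add_zero (→) rewrites ((b * b) + 0) into (b * b), reaching cost 3 (bound 3)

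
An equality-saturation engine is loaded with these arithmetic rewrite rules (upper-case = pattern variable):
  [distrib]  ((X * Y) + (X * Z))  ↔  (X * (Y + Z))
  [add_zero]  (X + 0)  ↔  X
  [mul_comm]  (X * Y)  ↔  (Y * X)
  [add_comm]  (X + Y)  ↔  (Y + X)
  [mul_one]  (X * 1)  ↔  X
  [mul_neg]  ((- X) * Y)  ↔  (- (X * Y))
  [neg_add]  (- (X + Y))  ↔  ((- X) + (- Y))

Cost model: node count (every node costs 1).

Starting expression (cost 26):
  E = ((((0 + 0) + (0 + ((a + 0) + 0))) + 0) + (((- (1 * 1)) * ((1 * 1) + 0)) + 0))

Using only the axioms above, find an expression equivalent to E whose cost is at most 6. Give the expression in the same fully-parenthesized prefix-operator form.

((0 + a) + (- 1))   [cost 6]

step 1: add_zero (→) rewrites (a + 0) into a, now ((((0 + 0) + (0 + (a + 0))) + 0) + (((- (1 * 1)) * ((1 * 1) + 0)) + 0))
step 2: add_zero (→) rewrites (((0 + 0) + (0 + (a + 0))) + 0) into ((0 + 0) + (0 + (a + 0))), now (((0 + 0) + (0 + (a + 0))) + (((- (1 * 1)) * ((1 * 1) + 0)) + 0))
step 3: mul_one (→) rewrites (1 * 1) into 1, now (((0 + 0) + (0 + (a + 0))) + (((- 1) * ((1 * 1) + 0)) + 0))
step 4: add_zero (→) rewrites (((- 1) * ((1 * 1) + 0)) + 0) into ((- 1) * ((1 * 1) + 0)), now (((0 + 0) + (0 + (a + 0))) + ((- 1) * ((1 * 1) + 0)))
step 5: add_comm (→) rewrites (0 + (a + 0)) into ((a + 0) + 0), now (((0 + 0) + ((a + 0) + 0)) + ((- 1) * ((1 * 1) + 0)))
step 6: add_zero (→) rewrites ((1 * 1) + 0) into (1 * 1), now (((0 + 0) + ((a + 0) + 0)) + ((- 1) * (1 * 1)))
step 7: mul_one (→) rewrites (1 * 1) into 1, now (((0 + 0) + ((a + 0) + 0)) + ((- 1) * 1))
step 8: add_zero (→) rewrites ((a + 0) + 0) into (a + 0), now (((0 + 0) + (a + 0)) + ((- 1) * 1))
step 9: add_zero (→) rewrites (a + 0) into a, now (((0 + 0) + a) + ((- 1) * 1))
step 10: add_zero (→) rewrites (0 + 0) into 0, now ((0 + a) + ((- 1) * 1))
step 11: mul_one (→) rewrites ((- 1) * 1) into (- 1), reaching cost 6 (bound 6)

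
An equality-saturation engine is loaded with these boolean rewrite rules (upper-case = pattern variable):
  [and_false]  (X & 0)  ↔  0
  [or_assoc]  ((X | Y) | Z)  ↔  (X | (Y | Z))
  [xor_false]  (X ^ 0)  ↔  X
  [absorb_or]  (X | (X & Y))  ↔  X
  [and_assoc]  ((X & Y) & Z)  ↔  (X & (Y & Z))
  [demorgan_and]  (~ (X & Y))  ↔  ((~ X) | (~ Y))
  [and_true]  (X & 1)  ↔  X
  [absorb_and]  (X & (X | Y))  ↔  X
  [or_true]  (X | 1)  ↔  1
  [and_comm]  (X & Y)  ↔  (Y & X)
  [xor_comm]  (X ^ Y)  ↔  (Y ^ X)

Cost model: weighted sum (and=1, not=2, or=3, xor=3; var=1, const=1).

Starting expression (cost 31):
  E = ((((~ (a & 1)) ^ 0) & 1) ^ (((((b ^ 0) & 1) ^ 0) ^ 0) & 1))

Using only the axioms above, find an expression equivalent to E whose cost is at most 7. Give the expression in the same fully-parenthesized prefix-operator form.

((~ a) ^ b)   [cost 7]

step 1: xor_false (→) rewrites (b ^ 0) into b, now ((((~ (a & 1)) ^ 0) & 1) ^ ((((b & 1) ^ 0) ^ 0) & 1))
step 2: and_true (→) rewrites (((~ (a & 1)) ^ 0) & 1) into ((~ (a & 1)) ^ 0), now (((~ (a & 1)) ^ 0) ^ ((((b & 1) ^ 0) ^ 0) & 1))
step 3: and_true (→) rewrites ((((b & 1) ^ 0) ^ 0) & 1) into (((b & 1) ^ 0) ^ 0), now (((~ (a & 1)) ^ 0) ^ (((b & 1) ^ 0) ^ 0))
step 4: xor_false (→) rewrites (((b & 1) ^ 0) ^ 0) into ((b & 1) ^ 0), now (((~ (a & 1)) ^ 0) ^ ((b & 1) ^ 0))
step 5: and_true (→) rewrites (b & 1) into b, now (((~ (a & 1)) ^ 0) ^ (b ^ 0))
step 6: and_true (→) rewrites (a & 1) into a, now (((~ a) ^ 0) ^ (b ^ 0))
step 7: xor_false (→) rewrites (b ^ 0) into b, now (((~ a) ^ 0) ^ b)
step 8: xor_false (→) rewrites ((~ a) ^ 0) into (~ a), reaching cost 7 (bound 7)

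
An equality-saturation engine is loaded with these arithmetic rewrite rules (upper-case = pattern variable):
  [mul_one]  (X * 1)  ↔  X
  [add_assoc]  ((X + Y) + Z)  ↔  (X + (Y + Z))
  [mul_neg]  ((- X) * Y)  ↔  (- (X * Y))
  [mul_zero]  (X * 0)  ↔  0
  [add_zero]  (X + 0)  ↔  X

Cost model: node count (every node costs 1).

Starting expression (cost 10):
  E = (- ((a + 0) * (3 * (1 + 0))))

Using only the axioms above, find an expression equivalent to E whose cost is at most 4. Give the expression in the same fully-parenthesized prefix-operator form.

1. [add_zero →] (1 + 0)  →  1;  E = (- ((a + 0) * (3 * 1)))
2. [mul_one →] (3 * 1)  →  3;  E = (- ((a + 0) * 3))
3. [add_zero →] (a + 0)  →  a;  cost 4 ≤ 4, done

(- (a * 3))   [cost 4]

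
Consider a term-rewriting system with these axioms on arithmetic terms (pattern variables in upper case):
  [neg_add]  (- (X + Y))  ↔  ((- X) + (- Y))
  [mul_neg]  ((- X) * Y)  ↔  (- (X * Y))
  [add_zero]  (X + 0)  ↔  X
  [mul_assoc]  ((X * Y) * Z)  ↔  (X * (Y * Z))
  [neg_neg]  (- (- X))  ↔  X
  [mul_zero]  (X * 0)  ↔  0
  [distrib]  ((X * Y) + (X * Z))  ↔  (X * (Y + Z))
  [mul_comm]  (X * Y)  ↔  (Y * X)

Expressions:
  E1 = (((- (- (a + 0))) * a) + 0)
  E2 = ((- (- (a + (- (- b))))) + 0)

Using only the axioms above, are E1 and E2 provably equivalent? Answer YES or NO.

The axioms are sound identities: if E1 ↔* E2 then E1 and E2 evaluate identically under any assignment.
Under a=0, b=1: E1 evaluates to 0, E2 to 1. Distinct ⇒ no rewrite sequence connects them.

NO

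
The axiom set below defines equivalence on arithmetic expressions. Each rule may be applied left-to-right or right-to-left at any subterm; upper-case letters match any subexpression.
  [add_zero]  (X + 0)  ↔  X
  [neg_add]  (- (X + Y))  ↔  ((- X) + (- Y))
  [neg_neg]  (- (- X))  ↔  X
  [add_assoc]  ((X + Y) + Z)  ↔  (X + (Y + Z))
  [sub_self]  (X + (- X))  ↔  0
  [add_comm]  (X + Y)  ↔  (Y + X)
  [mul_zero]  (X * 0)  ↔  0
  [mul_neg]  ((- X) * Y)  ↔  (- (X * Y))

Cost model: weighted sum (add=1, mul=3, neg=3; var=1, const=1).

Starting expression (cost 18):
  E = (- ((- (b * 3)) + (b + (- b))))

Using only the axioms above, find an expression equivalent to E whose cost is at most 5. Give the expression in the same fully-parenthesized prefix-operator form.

(b * 3)   [cost 5]

(1) (b + (- b))  =[sub_self →]=  0    ⊢ (- ((- (b * 3)) + 0))
(2) ((- (b * 3)) + 0)  =[add_zero →]=  (- (b * 3))    ⊢ (- (- (b * 3)))
(3) (- (- (b * 3)))  =[neg_neg →]=  (b * 3)    ⊢ cost 5, within 5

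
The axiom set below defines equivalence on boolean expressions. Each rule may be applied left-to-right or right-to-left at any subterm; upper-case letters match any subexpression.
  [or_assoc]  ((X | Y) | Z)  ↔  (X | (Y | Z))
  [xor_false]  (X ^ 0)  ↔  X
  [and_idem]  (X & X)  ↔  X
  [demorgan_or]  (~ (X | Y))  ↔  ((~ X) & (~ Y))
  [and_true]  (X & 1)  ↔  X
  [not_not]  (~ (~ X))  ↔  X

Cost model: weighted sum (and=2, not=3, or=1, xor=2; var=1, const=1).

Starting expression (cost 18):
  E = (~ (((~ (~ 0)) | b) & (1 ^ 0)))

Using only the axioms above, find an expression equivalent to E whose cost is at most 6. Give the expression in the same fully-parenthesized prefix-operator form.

(~ (0 | b))   [cost 6]

step 1: xor_false (→) rewrites (1 ^ 0) into 1, now (~ (((~ (~ 0)) | b) & 1))
step 2: and_true (→) rewrites (((~ (~ 0)) | b) & 1) into ((~ (~ 0)) | b), now (~ ((~ (~ 0)) | b))
step 3: not_not (→) rewrites (~ (~ 0)) into 0, reaching cost 6 (bound 6)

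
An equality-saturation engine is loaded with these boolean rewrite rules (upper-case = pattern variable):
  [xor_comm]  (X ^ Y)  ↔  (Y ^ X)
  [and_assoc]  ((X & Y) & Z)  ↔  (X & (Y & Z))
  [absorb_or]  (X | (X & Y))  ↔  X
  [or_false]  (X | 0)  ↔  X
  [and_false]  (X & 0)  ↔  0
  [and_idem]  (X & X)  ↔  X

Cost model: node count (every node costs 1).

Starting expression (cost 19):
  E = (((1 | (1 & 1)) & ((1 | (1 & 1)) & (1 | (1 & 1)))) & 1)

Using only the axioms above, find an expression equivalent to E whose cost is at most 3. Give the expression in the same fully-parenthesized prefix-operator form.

(1 & 1)   [cost 3]

1. [and_idem →] ((1 | (1 & 1)) & (1 | (1 & 1)))  →  (1 | (1 & 1));  E = (((1 | (1 & 1)) & (1 | (1 & 1))) & 1)
2. [and_idem →] ((1 | (1 & 1)) & (1 | (1 & 1)))  →  (1 | (1 & 1));  E = ((1 | (1 & 1)) & 1)
3. [absorb_or →] (1 | (1 & 1))  →  1;  cost 3 ≤ 3, done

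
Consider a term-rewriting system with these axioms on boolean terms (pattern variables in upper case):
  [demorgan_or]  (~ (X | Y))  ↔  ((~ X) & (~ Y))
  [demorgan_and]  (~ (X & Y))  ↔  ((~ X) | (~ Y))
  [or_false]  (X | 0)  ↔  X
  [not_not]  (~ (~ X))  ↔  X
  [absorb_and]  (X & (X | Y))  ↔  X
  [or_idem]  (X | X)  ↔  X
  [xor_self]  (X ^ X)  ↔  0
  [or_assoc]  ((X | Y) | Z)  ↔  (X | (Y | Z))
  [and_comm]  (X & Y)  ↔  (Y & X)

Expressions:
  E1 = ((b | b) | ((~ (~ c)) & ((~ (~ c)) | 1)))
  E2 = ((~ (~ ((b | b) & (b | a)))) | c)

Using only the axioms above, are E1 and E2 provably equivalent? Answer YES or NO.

(1) ((~ (~ c)) & ((~ (~ c)) | 1))  =[absorb_and →]=  (~ (~ c))    ⊢ ((b | b) | (~ (~ c)))
(2) (b | b)  =[or_idem →]=  b    ⊢ (b | (~ (~ c)))
(3) (~ (~ c))  =[not_not →]=  c    ⊢ (b | c)
(4) b  =[absorb_and ←]=  (b & (b | a))    ⊢ ((b & (b | a)) | c)
(5) (b & (b | a))  =[not_not ←]=  (~ (~ (b & (b | a))))    ⊢ ((~ (~ (b & (b | a)))) | c)
(6) b  =[or_idem ←]=  (b | b)    ⊢ E2

YES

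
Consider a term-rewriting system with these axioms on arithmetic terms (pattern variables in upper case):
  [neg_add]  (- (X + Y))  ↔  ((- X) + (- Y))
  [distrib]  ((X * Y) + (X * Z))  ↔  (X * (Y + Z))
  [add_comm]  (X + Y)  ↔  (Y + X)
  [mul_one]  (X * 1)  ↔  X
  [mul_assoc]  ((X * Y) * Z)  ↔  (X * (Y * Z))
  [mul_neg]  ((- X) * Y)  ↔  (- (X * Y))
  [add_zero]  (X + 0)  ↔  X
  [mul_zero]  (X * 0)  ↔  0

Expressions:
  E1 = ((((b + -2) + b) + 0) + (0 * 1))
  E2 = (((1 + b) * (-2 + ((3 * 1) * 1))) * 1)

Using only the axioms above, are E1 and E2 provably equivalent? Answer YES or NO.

NO

Every axiom is a valid identity, so a rewrite proof would force E1 and E2 to agree under every assignment.
At b=0: E1 = -2 but E2 = 1; they differ, so no derivation exists.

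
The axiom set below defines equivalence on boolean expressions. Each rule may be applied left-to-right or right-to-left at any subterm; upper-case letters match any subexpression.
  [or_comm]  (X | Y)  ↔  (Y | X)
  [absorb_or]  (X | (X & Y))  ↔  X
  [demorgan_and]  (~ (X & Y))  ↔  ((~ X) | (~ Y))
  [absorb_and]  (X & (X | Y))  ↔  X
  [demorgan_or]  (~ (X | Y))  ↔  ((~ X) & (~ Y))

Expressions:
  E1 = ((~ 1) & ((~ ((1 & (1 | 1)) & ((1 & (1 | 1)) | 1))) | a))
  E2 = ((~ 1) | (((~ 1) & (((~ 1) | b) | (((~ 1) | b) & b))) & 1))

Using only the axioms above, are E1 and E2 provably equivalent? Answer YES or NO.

YES

step 1: absorb_and (→) rewrites ((1 & (1 | 1)) & ((1 & (1 | 1)) | 1)) into (1 & (1 | 1)), now ((~ 1) & ((~ (1 & (1 | 1))) | a))
step 2: absorb_and (→) rewrites (1 & (1 | 1)) into 1, now ((~ 1) & ((~ 1) | a))
step 3: absorb_and (→) rewrites ((~ 1) & ((~ 1) | a)) into (~ 1)
step 4: absorb_or (←) rewrites (~ 1) into ((~ 1) | ((~ 1) & 1))
step 5: absorb_and (←) rewrites (~ 1) into ((~ 1) & ((~ 1) | b)), now ((~ 1) | (((~ 1) & ((~ 1) | b)) & 1))
step 6: absorb_or (←) rewrites ((~ 1) | b) into (((~ 1) | b) | (((~ 1) | b) & b)), which is E2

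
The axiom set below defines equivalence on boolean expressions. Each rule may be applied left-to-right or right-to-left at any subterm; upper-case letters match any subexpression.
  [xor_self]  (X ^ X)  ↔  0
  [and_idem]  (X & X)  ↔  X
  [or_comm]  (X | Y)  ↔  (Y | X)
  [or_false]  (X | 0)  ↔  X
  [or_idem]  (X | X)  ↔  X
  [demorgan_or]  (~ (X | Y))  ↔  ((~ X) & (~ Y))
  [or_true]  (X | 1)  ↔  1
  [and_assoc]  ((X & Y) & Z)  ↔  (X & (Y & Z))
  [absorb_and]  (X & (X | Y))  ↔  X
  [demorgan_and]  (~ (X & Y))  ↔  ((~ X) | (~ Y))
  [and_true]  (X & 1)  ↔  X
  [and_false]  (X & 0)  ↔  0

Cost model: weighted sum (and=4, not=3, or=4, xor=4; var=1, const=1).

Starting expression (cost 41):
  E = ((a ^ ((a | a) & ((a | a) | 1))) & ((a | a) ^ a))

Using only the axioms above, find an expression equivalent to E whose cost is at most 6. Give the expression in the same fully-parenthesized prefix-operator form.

1. [absorb_and →] ((a | a) & ((a | a) | 1))  →  (a | a);  E = ((a ^ (a | a)) & ((a | a) ^ a))
2. [or_idem →] (a | a)  →  a;  E = ((a ^ (a | a)) & (a ^ a))
3. [or_idem →] (a | a)  →  a;  E = ((a ^ a) & (a ^ a))
4. [and_idem →] ((a ^ a) & (a ^ a))  →  (a ^ a);  cost 6 ≤ 6, done

(a ^ a)   [cost 6]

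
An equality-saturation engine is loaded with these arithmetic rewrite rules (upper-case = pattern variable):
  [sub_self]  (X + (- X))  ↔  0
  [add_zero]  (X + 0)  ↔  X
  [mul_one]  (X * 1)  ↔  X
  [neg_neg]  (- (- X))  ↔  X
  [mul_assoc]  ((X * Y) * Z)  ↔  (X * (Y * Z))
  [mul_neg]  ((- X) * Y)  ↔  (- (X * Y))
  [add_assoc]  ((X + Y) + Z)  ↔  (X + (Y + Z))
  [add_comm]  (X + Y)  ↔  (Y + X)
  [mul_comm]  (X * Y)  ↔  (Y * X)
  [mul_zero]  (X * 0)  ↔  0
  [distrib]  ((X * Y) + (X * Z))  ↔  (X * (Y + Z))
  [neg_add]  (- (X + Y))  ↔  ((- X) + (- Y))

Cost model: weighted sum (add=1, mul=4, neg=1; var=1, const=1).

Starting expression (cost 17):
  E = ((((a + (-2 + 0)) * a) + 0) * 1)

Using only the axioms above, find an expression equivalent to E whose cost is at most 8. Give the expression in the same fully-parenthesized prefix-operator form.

step 1: mul_one (→) rewrites ((((a + (-2 + 0)) * a) + 0) * 1) into (((a + (-2 + 0)) * a) + 0)
step 2: add_zero (→) rewrites (-2 + 0) into -2, now (((a + -2) * a) + 0)
step 3: mul_comm (→) rewrites ((a + -2) * a) into (a * (a + -2)), now ((a * (a + -2)) + 0)
step 4: add_zero (→) rewrites ((a * (a + -2)) + 0) into (a * (a + -2)), reaching cost 8 (bound 8)

(a * (a + -2))   [cost 8]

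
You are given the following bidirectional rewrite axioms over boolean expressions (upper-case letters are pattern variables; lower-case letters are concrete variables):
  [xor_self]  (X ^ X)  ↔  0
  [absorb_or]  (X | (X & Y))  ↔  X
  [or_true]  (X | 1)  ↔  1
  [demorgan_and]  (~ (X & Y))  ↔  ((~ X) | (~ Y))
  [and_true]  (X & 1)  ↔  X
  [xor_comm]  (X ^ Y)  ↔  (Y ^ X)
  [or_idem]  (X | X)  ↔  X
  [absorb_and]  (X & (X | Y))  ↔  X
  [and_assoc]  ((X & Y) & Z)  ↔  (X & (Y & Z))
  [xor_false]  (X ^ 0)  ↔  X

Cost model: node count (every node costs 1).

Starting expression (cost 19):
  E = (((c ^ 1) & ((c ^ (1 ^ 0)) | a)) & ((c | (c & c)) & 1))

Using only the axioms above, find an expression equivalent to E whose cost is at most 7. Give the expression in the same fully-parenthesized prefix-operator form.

step 1: absorb_or (→) rewrites (c | (c & c)) into c, now (((c ^ 1) & ((c ^ (1 ^ 0)) | a)) & (c & 1))
step 2: xor_false (→) rewrites (1 ^ 0) into 1, now (((c ^ 1) & ((c ^ 1) | a)) & (c & 1))
step 3: absorb_and (→) rewrites ((c ^ 1) & ((c ^ 1) | a)) into (c ^ 1), reaching cost 7 (bound 7)

((c ^ 1) & (c & 1))   [cost 7]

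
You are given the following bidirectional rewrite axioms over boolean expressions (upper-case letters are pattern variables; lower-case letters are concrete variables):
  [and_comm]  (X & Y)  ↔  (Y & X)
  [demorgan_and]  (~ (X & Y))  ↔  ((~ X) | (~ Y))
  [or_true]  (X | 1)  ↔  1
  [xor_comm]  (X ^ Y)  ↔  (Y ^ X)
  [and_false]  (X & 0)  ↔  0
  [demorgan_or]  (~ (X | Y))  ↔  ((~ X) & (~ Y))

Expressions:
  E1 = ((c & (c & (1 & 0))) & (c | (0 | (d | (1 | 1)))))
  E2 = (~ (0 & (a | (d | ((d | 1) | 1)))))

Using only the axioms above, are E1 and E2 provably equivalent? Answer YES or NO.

The axioms are sound identities: if E1 ↔* E2 then E1 and E2 evaluate identically under any assignment.
Under a=0, c=0, d=0: E1 evaluates to 0, E2 to 1. Distinct ⇒ no rewrite sequence connects them.

NO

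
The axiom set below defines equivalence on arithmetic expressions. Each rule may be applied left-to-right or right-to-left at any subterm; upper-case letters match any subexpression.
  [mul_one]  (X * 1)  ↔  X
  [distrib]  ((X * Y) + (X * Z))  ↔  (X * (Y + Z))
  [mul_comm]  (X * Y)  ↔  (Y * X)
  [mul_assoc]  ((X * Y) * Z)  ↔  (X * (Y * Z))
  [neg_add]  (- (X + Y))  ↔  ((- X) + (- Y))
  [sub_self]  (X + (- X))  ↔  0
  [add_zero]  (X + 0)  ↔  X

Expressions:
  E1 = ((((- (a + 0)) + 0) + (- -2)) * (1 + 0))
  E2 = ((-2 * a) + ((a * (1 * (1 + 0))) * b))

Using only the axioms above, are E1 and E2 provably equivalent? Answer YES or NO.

NO

The axioms are sound identities: if E1 ↔* E2 then E1 and E2 evaluate identically under any assignment.
Under a=0, b=0: E1 evaluates to 2, E2 to 0. Distinct ⇒ no rewrite sequence connects them.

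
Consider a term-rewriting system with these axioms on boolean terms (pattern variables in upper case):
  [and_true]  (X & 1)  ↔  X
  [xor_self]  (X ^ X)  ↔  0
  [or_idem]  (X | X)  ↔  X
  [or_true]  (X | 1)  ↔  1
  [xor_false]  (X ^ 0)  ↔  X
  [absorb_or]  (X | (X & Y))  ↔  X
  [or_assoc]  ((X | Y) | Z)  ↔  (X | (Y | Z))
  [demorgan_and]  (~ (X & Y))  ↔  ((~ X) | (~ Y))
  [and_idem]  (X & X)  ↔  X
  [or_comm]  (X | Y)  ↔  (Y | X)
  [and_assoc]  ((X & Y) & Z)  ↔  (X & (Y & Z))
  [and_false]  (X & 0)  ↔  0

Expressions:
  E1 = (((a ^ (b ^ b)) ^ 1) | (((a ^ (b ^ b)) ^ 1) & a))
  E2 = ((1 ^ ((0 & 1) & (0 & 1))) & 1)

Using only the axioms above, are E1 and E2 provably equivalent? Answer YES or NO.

All listed rules preserve value, hence provable equivalence implies equal values everywhere; look for a separating assignment.
a=1, b=0 gives E1 ↦ 0, E2 ↦ 1; values differ ⇒ not provably equivalent.

NO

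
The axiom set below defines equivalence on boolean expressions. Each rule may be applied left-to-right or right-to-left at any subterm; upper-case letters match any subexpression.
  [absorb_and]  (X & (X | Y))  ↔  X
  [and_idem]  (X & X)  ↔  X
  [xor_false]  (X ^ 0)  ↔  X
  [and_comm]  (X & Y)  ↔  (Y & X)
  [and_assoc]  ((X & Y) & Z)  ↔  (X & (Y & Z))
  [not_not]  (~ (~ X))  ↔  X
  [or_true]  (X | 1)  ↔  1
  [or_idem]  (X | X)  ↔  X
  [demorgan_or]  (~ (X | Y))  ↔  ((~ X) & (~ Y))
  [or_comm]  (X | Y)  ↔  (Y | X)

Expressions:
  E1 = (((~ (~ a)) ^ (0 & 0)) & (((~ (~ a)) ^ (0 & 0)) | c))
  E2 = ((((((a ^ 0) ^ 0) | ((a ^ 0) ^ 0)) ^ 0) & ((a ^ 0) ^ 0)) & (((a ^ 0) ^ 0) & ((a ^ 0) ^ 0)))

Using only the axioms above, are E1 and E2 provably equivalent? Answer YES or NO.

YES

1. [absorb_and →] (((~ (~ a)) ^ (0 & 0)) & (((~ (~ a)) ^ (0 & 0)) | c))  →  ((~ (~ a)) ^ (0 & 0))
2. [and_idem →] (0 & 0)  →  0;  E1 = ((~ (~ a)) ^ 0)
3. [not_not →] (~ (~ a))  →  a;  E1 = (a ^ 0)
4. [xor_false ←] a  →  (a ^ 0);  E1 = ((a ^ 0) ^ 0)
5. [and_idem ←] ((a ^ 0) ^ 0)  →  (((a ^ 0) ^ 0) & ((a ^ 0) ^ 0))
6. [and_idem ←] (((a ^ 0) ^ 0) & ((a ^ 0) ^ 0))  →  ((((a ^ 0) ^ 0) & ((a ^ 0) ^ 0)) & (((a ^ 0) ^ 0) & ((a ^ 0) ^ 0)))
7. [xor_false ←] (a ^ 0)  →  ((a ^ 0) ^ 0);  E1 = (((((a ^ 0) ^ 0) ^ 0) & ((a ^ 0) ^ 0)) & (((a ^ 0) ^ 0) & ((a ^ 0) ^ 0)))
8. [or_idem ←] ((a ^ 0) ^ 0)  →  (((a ^ 0) ^ 0) | ((a ^ 0) ^ 0));  this is E2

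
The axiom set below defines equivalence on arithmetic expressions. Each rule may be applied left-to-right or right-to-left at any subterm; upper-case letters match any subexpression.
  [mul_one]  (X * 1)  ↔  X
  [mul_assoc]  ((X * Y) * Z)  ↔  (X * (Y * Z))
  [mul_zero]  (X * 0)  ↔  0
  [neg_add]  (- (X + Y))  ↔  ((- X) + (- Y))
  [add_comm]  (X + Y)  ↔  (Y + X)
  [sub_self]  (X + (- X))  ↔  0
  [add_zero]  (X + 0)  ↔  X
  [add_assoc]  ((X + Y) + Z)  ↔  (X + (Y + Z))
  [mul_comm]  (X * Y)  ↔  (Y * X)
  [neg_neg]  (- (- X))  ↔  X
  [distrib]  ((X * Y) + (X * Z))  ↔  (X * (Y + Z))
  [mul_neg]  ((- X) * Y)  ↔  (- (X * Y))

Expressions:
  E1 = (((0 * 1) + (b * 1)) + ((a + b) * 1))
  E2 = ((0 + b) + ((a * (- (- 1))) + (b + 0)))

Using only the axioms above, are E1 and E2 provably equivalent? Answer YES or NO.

1. [mul_one →] ((a + b) * 1)  →  (a + b);  E1 = (((0 * 1) + (b * 1)) + (a + b))
2. [mul_one →] (0 * 1)  →  0;  E1 = ((0 + (b * 1)) + (a + b))
3. [mul_one →] (b * 1)  →  b;  E1 = ((0 + b) + (a + b))
4. [mul_one ←] a  →  (a * 1);  E1 = ((0 + b) + ((a * 1) + b))
5. [neg_neg ←] 1  →  (- (- 1));  E1 = ((0 + b) + ((a * (- (- 1))) + b))
6. [add_zero ←] b  →  (b + 0);  this is E2

YES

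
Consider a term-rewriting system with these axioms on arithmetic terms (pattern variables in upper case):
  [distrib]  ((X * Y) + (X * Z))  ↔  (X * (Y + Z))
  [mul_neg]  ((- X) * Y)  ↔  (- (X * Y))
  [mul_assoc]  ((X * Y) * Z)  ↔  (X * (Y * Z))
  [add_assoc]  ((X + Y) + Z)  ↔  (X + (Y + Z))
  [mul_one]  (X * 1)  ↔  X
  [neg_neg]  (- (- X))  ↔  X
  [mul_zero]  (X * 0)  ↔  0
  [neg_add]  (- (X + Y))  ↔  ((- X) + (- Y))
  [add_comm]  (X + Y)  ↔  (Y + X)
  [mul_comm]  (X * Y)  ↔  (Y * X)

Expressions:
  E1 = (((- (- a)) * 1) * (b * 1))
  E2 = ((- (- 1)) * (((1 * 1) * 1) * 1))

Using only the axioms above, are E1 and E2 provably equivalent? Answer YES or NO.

Every axiom is a valid identity, so a rewrite proof would force E1 and E2 to agree under every assignment.
At a=0, b=0: E1 = 0 but E2 = 1; they differ, so no derivation exists.

NO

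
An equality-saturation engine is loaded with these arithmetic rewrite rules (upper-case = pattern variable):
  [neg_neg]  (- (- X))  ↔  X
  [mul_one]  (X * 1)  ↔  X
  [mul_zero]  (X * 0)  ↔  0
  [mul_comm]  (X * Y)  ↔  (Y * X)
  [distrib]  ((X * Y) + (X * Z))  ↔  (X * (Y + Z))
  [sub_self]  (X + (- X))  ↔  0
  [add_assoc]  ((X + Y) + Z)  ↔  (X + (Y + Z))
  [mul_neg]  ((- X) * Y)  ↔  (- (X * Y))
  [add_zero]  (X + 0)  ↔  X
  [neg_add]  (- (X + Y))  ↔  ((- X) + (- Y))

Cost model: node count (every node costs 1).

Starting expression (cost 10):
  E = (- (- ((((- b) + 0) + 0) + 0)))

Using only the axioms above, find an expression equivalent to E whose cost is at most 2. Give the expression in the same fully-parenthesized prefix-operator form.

(- b)   [cost 2]

(1) (- (- ((((- b) + 0) + 0) + 0)))  =[neg_neg →]=  ((((- b) + 0) + 0) + 0)
(2) ((- b) + 0)  =[add_zero →]=  (- b)    ⊢ (((- b) + 0) + 0)
(3) ((- b) + 0)  =[add_zero →]=  (- b)    ⊢ ((- b) + 0)
(4) ((- b) + 0)  =[add_zero →]=  (- b)    ⊢ cost 2, within 2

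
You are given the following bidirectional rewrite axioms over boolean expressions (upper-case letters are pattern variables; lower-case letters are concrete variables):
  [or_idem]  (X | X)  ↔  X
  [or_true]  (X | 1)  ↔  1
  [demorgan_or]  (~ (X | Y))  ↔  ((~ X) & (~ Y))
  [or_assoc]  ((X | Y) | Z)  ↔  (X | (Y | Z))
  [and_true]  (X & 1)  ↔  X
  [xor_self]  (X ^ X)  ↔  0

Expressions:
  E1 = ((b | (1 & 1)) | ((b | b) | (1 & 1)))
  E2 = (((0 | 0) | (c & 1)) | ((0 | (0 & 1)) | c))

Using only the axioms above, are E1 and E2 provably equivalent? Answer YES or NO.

Every axiom is a valid identity, so a rewrite proof would force E1 and E2 to agree under every assignment.
At b=0, c=0: E1 = 1 but E2 = 0; they differ, so no derivation exists.

NO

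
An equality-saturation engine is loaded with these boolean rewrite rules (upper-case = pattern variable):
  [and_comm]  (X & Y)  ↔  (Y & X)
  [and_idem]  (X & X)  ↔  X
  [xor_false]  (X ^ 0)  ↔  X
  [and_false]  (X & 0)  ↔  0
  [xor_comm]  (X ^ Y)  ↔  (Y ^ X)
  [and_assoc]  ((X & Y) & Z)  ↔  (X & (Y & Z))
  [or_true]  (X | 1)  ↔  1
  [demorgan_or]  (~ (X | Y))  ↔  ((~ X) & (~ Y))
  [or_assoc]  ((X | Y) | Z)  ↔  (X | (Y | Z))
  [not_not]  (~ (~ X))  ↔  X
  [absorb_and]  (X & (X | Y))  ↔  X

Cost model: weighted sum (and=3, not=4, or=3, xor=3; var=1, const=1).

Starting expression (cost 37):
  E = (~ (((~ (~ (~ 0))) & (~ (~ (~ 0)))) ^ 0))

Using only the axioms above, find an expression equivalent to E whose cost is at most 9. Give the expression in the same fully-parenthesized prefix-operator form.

step 1: and_idem (→) rewrites ((~ (~ (~ 0))) & (~ (~ (~ 0)))) into (~ (~ (~ 0))), now (~ ((~ (~ (~ 0))) ^ 0))
step 2: xor_false (→) rewrites ((~ (~ (~ 0))) ^ 0) into (~ (~ (~ 0))), now (~ (~ (~ (~ 0))))
step 3: not_not (→) rewrites (~ (~ (~ 0))) into (~ 0), reaching cost 9 (bound 9)

(~ (~ 0))   [cost 9]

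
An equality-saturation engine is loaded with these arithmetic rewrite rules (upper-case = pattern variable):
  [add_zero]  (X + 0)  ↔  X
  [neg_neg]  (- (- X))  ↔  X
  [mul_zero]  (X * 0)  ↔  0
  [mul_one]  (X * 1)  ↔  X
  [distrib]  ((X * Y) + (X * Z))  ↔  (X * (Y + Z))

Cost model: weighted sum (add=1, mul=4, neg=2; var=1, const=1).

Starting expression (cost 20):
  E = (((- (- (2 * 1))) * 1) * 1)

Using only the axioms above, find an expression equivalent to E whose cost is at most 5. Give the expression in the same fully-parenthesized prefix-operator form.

(1) (((- (- (2 * 1))) * 1) * 1)  =[mul_one →]=  ((- (- (2 * 1))) * 1)
(2) (2 * 1)  =[mul_one →]=  2    ⊢ ((- (- 2)) * 1)
(3) ((- (- 2)) * 1)  =[mul_one →]=  (- (- 2))    ⊢ cost 5, within 5

(- (- 2))   [cost 5]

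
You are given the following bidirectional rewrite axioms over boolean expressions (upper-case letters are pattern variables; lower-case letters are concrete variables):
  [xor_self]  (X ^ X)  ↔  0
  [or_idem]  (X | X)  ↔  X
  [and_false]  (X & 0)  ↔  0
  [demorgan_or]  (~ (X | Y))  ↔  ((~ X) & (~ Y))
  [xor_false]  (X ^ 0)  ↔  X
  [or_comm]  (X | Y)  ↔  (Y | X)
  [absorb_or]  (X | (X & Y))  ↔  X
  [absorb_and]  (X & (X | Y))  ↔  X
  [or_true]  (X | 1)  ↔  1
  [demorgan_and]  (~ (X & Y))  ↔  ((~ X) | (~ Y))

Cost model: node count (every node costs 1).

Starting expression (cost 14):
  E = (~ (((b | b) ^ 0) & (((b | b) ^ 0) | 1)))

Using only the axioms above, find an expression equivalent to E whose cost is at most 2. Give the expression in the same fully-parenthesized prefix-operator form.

(1) (((b | b) ^ 0) & (((b | b) ^ 0) | 1))  =[absorb_and →]=  ((b | b) ^ 0)    ⊢ (~ ((b | b) ^ 0))
(2) (b | b)  =[or_idem →]=  b    ⊢ (~ (b ^ 0))
(3) (b ^ 0)  =[xor_false →]=  b    ⊢ cost 2, within 2

(~ b)   [cost 2]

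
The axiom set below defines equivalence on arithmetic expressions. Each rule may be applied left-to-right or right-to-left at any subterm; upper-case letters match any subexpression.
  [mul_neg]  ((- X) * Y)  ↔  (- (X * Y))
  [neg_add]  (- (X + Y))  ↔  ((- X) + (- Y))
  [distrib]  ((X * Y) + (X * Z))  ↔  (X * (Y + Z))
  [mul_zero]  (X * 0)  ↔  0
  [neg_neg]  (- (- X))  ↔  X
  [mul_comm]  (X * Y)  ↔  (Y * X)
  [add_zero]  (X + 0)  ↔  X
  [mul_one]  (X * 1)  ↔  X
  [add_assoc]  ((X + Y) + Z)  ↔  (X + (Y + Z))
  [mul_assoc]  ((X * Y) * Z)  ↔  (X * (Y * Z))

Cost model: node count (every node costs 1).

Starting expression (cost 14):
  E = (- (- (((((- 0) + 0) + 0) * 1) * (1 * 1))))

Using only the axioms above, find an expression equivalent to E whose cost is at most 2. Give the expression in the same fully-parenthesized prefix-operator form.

(- 0)   [cost 2]

(1) (- (- (((((- 0) + 0) + 0) * 1) * (1 * 1))))  =[neg_neg →]=  (((((- 0) + 0) + 0) * 1) * (1 * 1))
(2) (1 * 1)  =[mul_one →]=  1    ⊢ (((((- 0) + 0) + 0) * 1) * 1)
(3) ((((- 0) + 0) + 0) * 1)  =[mul_one →]=  (((- 0) + 0) + 0)    ⊢ ((((- 0) + 0) + 0) * 1)
(4) ((- 0) + 0)  =[add_zero →]=  (- 0)    ⊢ (((- 0) + 0) * 1)
(5) ((- 0) + 0)  =[add_zero →]=  (- 0)    ⊢ ((- 0) * 1)
(6) ((- 0) * 1)  =[mul_one →]=  (- 0)    ⊢ cost 2, within 2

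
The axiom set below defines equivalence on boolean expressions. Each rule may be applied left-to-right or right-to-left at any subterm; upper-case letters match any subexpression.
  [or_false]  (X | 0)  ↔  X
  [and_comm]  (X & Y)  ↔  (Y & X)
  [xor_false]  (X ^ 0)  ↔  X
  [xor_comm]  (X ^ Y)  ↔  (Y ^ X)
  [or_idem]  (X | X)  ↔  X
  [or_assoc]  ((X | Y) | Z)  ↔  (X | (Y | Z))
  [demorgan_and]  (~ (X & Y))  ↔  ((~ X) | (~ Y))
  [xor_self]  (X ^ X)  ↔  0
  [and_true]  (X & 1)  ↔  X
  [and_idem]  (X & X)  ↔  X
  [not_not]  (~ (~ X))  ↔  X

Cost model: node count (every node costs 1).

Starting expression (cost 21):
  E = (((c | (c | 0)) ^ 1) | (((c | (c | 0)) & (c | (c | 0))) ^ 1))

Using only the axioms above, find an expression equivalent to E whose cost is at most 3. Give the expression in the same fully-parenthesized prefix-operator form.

step 1: and_idem (→) rewrites ((c | (c | 0)) & (c | (c | 0))) into (c | (c | 0)), now (((c | (c | 0)) ^ 1) | ((c | (c | 0)) ^ 1))
step 2: or_idem (→) rewrites (((c | (c | 0)) ^ 1) | ((c | (c | 0)) ^ 1)) into ((c | (c | 0)) ^ 1)
step 3: or_false (→) rewrites (c | 0) into c, now ((c | c) ^ 1)
step 4: or_idem (→) rewrites (c | c) into c, reaching cost 3 (bound 3)

(c ^ 1)   [cost 3]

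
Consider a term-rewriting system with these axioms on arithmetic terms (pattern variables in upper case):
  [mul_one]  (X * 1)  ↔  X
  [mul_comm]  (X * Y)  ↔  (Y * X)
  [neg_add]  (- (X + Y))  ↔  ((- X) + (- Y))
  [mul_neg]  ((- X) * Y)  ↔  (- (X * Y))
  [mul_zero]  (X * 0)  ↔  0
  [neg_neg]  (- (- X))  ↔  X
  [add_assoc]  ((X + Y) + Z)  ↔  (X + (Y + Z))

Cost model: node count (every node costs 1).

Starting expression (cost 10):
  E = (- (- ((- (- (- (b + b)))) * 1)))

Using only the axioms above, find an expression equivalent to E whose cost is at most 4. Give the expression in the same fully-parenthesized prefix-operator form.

(- (b + b))   [cost 4]

step 1: mul_one (→) rewrites ((- (- (- (b + b)))) * 1) into (- (- (- (b + b)))), now (- (- (- (- (- (b + b))))))
step 2: neg_neg (→) rewrites (- (- (- (b + b)))) into (- (b + b)), now (- (- (- (b + b))))
step 3: neg_neg (→) rewrites (- (- (- (b + b)))) into (- (b + b)), reaching cost 4 (bound 4)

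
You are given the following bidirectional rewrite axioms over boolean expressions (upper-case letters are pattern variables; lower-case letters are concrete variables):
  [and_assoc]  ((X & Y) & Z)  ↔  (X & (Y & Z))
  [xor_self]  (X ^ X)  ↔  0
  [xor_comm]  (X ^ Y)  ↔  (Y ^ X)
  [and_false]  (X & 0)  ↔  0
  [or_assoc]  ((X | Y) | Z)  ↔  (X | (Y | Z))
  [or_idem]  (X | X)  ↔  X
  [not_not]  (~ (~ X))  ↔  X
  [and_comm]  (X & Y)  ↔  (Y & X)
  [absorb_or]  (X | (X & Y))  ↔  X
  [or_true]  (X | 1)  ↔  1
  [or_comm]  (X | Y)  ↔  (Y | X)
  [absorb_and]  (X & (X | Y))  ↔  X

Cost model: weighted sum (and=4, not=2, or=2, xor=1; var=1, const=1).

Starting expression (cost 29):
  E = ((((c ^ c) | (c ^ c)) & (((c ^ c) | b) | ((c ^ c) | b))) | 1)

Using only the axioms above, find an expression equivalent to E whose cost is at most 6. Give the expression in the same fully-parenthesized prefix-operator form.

((c ^ c) | 1)   [cost 6]

(1) ((c ^ c) | (c ^ c))  =[or_idem →]=  (c ^ c)    ⊢ (((c ^ c) & (((c ^ c) | b) | ((c ^ c) | b))) | 1)
(2) (((c ^ c) | b) | ((c ^ c) | b))  =[or_idem →]=  ((c ^ c) | b)    ⊢ (((c ^ c) & ((c ^ c) | b)) | 1)
(3) ((c ^ c) & ((c ^ c) | b))  =[absorb_and →]=  (c ^ c)    ⊢ cost 6, within 6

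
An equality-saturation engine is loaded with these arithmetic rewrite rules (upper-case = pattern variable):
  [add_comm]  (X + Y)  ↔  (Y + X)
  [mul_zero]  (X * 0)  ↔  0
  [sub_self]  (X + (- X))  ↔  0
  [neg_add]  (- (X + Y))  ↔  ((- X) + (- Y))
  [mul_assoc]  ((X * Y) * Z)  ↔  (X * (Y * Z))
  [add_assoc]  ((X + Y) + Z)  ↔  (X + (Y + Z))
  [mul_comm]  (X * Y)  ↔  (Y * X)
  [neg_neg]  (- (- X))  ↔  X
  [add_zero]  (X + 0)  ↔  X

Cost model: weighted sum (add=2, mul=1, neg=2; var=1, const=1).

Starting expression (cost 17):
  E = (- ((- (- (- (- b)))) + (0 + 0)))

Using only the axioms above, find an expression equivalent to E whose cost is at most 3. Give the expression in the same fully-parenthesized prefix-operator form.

(- b)   [cost 3]

1. [neg_neg →] (- (- b))  →  b;  E = (- ((- (- b)) + (0 + 0)))
2. [neg_neg →] (- (- b))  →  b;  E = (- (b + (0 + 0)))
3. [add_zero →] (0 + 0)  →  0;  E = (- (b + 0))
4. [add_zero →] (b + 0)  →  b;  cost 3 ≤ 3, done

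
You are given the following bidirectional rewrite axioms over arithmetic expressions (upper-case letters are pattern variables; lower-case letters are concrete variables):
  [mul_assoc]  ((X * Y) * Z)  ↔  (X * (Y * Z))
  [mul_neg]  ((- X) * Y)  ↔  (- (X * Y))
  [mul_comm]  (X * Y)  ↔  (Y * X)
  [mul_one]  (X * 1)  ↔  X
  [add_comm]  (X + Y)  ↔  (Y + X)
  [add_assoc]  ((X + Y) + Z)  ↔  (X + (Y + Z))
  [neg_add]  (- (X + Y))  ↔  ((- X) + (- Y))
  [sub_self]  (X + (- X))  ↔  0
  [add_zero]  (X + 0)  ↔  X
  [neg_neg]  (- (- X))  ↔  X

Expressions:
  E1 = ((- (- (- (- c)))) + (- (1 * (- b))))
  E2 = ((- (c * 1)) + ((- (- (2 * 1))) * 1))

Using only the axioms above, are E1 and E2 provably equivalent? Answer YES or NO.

NO

Every axiom is a valid identity, so a rewrite proof would force E1 and E2 to agree under every assignment.
At b=0, c=0: E1 = 0 but E2 = 2; they differ, so no derivation exists.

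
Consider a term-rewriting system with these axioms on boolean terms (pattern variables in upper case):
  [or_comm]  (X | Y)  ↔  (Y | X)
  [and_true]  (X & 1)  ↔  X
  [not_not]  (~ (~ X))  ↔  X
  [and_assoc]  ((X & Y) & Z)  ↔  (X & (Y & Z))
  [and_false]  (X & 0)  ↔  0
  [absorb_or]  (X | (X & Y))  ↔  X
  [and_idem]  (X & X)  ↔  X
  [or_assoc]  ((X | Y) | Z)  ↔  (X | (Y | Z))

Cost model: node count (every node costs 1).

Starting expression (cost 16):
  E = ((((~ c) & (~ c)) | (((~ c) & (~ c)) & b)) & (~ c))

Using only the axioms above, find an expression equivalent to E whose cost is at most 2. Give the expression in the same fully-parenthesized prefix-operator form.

(1) (((~ c) & (~ c)) | (((~ c) & (~ c)) & b))  =[absorb_or →]=  ((~ c) & (~ c))    ⊢ (((~ c) & (~ c)) & (~ c))
(2) ((~ c) & (~ c))  =[and_idem →]=  (~ c)    ⊢ ((~ c) & (~ c))
(3) ((~ c) & (~ c))  =[and_idem →]=  (~ c)    ⊢ cost 2, within 2

(~ c)   [cost 2]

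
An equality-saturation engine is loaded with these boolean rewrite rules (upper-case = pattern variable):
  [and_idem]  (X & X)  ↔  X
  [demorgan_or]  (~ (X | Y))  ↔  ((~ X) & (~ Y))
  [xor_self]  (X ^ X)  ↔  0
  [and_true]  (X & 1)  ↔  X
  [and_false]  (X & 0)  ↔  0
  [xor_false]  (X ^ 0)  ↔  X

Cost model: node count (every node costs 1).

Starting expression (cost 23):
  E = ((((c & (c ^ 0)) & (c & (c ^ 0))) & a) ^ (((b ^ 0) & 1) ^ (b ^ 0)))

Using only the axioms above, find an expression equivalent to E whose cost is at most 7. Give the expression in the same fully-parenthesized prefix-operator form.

1. [and_idem →] ((c & (c ^ 0)) & (c & (c ^ 0)))  →  (c & (c ^ 0));  E = (((c & (c ^ 0)) & a) ^ (((b ^ 0) & 1) ^ (b ^ 0)))
2. [xor_false →] (c ^ 0)  →  c;  E = (((c & c) & a) ^ (((b ^ 0) & 1) ^ (b ^ 0)))
3. [and_idem →] (c & c)  →  c;  E = ((c & a) ^ (((b ^ 0) & 1) ^ (b ^ 0)))
4. [xor_false →] (b ^ 0)  →  b;  E = ((c & a) ^ ((b & 1) ^ (b ^ 0)))
5. [and_true →] (b & 1)  →  b;  E = ((c & a) ^ (b ^ (b ^ 0)))
6. [xor_false →] (b ^ 0)  →  b;  cost 7 ≤ 7, done

((c & a) ^ (b ^ b))   [cost 7]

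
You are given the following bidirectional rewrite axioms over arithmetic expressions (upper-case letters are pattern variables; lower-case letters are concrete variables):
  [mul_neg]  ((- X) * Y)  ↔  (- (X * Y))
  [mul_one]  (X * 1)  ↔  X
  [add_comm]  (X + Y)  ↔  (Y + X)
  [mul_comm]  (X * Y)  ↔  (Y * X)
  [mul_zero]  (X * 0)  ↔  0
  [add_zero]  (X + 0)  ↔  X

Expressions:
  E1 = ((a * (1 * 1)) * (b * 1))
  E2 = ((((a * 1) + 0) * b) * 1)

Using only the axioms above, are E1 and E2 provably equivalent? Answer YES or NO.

YES

(1) (1 * 1)  =[mul_one →]=  1    ⊢ ((a * 1) * (b * 1))
(2) (b * 1)  =[mul_one →]=  b    ⊢ ((a * 1) * b)
(3) (a * 1)  =[mul_one →]=  a    ⊢ (a * b)
(4) a  =[add_zero ←]=  (a + 0)    ⊢ ((a + 0) * b)
(5) a  =[mul_one ←]=  (a * 1)    ⊢ (((a * 1) + 0) * b)
(6) (((a * 1) + 0) * b)  =[mul_one ←]=  ((((a * 1) + 0) * b) * 1)    ⊢ E2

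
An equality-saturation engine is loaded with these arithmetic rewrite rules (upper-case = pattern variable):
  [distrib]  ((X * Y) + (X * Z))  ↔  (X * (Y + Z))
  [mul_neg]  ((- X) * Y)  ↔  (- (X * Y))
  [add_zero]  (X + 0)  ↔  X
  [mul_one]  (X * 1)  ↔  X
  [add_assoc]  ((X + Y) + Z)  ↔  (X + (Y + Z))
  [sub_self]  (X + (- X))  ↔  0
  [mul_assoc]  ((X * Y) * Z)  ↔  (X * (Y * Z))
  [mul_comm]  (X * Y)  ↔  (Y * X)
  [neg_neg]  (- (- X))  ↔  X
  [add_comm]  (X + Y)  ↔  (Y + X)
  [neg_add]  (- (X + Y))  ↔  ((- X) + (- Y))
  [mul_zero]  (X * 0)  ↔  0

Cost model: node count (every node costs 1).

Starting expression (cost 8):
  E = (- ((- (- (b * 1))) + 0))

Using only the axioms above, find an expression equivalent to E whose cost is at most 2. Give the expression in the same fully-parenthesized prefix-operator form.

(- b)   [cost 2]

step 1: add_zero (→) rewrites ((- (- (b * 1))) + 0) into (- (- (b * 1))), now (- (- (- (b * 1))))
step 2: mul_one (→) rewrites (b * 1) into b, now (- (- (- b)))
step 3: neg_neg (→) rewrites (- (- (- b))) into (- b), reaching cost 2 (bound 2)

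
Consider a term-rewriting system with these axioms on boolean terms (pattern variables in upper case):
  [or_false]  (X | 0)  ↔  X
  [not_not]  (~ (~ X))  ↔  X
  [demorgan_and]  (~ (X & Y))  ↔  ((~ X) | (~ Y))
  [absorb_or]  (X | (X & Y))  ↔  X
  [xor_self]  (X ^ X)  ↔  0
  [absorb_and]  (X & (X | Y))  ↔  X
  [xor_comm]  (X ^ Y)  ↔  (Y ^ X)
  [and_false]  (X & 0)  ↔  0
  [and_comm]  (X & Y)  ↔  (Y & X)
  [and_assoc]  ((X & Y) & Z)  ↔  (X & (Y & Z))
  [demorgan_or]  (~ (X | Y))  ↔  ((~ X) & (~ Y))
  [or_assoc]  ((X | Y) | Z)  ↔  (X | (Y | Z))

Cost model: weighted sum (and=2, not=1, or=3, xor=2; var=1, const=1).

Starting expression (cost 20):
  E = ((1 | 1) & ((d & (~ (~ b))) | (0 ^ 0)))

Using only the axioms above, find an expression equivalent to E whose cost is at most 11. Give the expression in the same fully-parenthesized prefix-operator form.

(1) (0 ^ 0)  =[xor_self →]=  0    ⊢ ((1 | 1) & ((d & (~ (~ b))) | 0))
(2) (~ (~ b))  =[not_not →]=  b    ⊢ ((1 | 1) & ((d & b) | 0))
(3) ((d & b) | 0)  =[or_false →]=  (d & b)    ⊢ cost 11, within 11

((1 | 1) & (d & b))   [cost 11]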